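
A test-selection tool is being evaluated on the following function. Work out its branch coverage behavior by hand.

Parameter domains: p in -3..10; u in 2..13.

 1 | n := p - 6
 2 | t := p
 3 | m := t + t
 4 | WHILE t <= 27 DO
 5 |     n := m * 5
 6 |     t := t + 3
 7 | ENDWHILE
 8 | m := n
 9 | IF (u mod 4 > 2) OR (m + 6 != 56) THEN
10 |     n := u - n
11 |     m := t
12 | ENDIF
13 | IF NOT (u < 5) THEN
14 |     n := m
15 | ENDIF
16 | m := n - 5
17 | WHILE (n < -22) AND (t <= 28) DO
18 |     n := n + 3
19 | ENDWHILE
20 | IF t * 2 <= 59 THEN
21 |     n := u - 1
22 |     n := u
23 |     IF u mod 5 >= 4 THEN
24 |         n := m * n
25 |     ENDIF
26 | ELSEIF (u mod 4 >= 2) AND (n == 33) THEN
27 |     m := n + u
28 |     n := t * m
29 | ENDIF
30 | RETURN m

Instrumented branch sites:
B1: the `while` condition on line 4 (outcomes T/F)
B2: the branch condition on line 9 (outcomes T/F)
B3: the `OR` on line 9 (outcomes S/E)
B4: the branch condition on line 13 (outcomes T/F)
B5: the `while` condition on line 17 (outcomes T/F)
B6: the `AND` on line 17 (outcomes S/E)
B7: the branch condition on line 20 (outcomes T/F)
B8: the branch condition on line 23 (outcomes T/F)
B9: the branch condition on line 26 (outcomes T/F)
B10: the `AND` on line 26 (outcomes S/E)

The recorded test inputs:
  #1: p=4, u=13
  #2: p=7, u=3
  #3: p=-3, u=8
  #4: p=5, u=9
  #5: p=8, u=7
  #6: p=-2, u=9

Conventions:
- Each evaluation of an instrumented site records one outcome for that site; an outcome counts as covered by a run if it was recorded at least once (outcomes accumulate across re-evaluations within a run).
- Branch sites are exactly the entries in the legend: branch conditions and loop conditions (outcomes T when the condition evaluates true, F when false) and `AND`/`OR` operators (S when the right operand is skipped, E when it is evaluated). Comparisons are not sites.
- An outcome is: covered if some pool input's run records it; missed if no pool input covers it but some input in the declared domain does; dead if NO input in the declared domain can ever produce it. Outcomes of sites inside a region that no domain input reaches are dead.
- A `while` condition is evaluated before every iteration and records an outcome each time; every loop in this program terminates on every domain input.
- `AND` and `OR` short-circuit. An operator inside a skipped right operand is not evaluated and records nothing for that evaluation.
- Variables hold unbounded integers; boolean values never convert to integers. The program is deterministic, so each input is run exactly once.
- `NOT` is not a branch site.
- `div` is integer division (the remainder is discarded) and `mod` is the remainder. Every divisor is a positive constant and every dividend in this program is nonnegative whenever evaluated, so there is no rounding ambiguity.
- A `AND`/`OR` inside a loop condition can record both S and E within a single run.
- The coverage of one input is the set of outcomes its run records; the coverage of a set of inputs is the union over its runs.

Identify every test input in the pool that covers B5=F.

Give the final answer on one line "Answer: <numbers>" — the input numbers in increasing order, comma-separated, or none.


input #1 (p=4, u=13): hits B5=F
input #2 (p=7, u=3): hits B5=F
input #3 (p=-3, u=8): hits B5=F
input #4 (p=5, u=9): hits B5=F
input #5 (p=8, u=7): hits B5=F
input #6 (p=-2, u=9): hits B5=F
Answer: 1, 2, 3, 4, 5, 6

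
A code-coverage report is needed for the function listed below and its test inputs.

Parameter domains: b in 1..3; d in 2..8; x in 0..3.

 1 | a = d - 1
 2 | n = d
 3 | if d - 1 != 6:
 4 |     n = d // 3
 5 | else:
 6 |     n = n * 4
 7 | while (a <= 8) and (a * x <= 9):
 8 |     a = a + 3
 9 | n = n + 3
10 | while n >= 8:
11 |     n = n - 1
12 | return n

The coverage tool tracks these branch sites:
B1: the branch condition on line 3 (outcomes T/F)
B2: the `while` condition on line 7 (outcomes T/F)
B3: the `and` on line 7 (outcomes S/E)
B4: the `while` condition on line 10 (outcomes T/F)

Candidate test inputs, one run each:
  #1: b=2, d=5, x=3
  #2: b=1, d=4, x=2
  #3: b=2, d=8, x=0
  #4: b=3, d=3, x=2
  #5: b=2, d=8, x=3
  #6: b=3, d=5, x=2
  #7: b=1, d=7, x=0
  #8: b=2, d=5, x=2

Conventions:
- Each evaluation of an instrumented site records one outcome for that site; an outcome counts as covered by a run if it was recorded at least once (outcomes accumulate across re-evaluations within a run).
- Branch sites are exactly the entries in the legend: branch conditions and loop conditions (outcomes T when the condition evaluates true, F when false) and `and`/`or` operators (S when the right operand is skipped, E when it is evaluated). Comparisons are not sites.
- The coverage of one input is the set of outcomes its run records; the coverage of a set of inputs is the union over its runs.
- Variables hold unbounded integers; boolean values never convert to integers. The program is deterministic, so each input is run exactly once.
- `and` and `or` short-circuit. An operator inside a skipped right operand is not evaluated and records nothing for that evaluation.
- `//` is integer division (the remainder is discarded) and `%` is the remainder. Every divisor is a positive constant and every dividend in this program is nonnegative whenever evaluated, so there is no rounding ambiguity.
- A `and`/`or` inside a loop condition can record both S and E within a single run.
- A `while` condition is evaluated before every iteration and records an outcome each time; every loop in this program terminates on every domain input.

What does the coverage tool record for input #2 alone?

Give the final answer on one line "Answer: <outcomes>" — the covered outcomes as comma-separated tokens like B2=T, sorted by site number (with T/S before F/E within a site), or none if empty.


Event log for input #2 (b=1, d=4, x=2):
  B1->T, B3->E, B2->T, B3->E, B2->F, B4->F
distinct outcomes covered: B1=T, B2=T, B2=F, B3=E, B4=F
Answer: B1=T, B2=T, B2=F, B3=E, B4=F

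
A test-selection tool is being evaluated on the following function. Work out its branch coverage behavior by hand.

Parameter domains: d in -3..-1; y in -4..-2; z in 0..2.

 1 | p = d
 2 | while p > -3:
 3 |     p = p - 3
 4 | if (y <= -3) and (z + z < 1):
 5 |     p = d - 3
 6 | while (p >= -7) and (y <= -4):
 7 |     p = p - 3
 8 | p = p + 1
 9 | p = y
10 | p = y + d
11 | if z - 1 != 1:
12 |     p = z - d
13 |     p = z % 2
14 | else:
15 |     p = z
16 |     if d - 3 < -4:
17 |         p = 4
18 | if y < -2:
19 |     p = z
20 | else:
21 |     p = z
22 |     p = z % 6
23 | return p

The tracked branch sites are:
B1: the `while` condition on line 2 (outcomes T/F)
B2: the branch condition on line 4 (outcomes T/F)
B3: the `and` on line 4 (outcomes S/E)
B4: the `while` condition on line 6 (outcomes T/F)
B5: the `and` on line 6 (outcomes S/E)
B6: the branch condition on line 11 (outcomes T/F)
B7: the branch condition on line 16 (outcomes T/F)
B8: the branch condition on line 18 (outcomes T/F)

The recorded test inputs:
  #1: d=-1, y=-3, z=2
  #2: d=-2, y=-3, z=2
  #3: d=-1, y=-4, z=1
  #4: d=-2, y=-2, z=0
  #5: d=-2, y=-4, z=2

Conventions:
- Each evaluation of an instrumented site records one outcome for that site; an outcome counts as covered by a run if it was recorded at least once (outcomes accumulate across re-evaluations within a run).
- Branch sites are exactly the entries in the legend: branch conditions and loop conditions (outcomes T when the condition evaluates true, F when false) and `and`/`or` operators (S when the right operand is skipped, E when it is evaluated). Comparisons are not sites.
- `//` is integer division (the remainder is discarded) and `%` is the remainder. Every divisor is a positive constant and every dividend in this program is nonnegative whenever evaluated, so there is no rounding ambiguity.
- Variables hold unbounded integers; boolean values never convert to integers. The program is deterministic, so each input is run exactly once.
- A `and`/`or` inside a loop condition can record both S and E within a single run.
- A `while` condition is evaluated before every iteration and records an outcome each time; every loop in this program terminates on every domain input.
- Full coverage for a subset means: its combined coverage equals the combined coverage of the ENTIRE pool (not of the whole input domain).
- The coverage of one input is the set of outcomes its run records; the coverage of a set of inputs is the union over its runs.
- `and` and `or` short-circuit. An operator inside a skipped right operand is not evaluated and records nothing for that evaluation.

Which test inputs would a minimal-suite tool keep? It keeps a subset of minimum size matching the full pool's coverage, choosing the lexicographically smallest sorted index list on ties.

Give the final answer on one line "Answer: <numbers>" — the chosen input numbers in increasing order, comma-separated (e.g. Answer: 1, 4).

input #1 (d=-1, y=-3, z=2): covers B1=T, B1=F, B2=F, B3=E, B4=F, B5=E, B6=F, B7=F, B8=T
input #2 (d=-2, y=-3, z=2): covers B1=T, B1=F, B2=F, B3=E, B4=F, B5=E, B6=F, B7=T, B8=T
input #3 (d=-1, y=-4, z=1): covers B1=T, B1=F, B2=F, B3=E, B4=T, B4=F, B5=S, B5=E, B6=T, B8=T
input #4 (d=-2, y=-2, z=0): covers B1=T, B1=F, B2=F, B3=S, B4=F, B5=E, B6=T, B8=F
input #5 (d=-2, y=-4, z=2): covers B1=T, B1=F, B2=F, B3=E, B4=T, B4=F, B5=S, B5=E, B6=F, B7=T, B8=T
union over all inputs: B1=T, B1=F, B2=F, B3=S, B3=E, B4=T, B4=F, B5=S, B5=E, B6=T, B6=F, B7=T, B7=F, B8=T, B8=F (15 outcomes)
no size-1 subset reaches all 15 outcomes (best union: 11/15)
no size-2 subset reaches all 15 outcomes (best union: 14/15)
inputs {1, 4, 5} (size 3) cover everything; no size-3 subset with a lexicographically smaller index list covers all 15

Answer: 1, 4, 5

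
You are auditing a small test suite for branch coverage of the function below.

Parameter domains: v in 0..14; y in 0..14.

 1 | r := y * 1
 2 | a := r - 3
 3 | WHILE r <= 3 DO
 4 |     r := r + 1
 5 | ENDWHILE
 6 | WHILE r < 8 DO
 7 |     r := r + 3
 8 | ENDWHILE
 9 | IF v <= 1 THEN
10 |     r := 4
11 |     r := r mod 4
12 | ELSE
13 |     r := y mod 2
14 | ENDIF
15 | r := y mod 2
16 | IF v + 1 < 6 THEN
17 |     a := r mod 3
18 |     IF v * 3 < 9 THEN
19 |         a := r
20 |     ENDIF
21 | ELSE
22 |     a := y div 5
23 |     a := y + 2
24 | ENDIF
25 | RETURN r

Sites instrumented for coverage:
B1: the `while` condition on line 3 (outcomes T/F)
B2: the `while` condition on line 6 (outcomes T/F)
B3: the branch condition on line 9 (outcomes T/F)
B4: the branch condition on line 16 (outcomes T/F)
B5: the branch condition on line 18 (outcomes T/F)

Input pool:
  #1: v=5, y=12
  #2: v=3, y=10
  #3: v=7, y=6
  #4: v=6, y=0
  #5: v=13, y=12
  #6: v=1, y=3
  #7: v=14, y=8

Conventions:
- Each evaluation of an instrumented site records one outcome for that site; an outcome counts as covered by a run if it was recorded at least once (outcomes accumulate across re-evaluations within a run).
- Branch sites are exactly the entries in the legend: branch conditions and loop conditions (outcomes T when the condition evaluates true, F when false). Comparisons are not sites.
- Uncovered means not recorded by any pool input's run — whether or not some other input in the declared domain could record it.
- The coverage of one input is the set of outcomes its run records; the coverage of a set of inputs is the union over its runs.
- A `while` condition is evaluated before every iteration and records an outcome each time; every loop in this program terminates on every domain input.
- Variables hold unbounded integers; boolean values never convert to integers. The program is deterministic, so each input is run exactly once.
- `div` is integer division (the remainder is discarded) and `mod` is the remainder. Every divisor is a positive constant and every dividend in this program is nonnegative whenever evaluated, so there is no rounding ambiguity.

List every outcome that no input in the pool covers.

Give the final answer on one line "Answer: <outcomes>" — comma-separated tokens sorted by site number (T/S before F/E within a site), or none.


test 1 (v=5, y=12) hits B1=F, B2=F, B3=F, B4=F
test 2 (v=3, y=10) hits B1=F, B2=F, B3=F, B4=T, B5=F
test 3 (v=7, y=6) hits B1=F, B2=T, B2=F, B3=F, B4=F
test 4 (v=6, y=0) hits B1=T, B1=F, B2=T, B2=F, B3=F, B4=F
test 5 (v=13, y=12) hits B1=F, B2=F, B3=F, B4=F
test 6 (v=1, y=3) hits B1=T, B1=F, B2=T, B2=F, B3=T, B4=T, B5=T
test 7 (v=14, y=8) hits B1=F, B2=F, B3=F, B4=F
union over the pool: B1=T, B1=F, B2=T, B2=F, B3=T, B3=F, B4=T, B4=F, B5=T, B5=F
uncovered (0 of 10): none
Answer: none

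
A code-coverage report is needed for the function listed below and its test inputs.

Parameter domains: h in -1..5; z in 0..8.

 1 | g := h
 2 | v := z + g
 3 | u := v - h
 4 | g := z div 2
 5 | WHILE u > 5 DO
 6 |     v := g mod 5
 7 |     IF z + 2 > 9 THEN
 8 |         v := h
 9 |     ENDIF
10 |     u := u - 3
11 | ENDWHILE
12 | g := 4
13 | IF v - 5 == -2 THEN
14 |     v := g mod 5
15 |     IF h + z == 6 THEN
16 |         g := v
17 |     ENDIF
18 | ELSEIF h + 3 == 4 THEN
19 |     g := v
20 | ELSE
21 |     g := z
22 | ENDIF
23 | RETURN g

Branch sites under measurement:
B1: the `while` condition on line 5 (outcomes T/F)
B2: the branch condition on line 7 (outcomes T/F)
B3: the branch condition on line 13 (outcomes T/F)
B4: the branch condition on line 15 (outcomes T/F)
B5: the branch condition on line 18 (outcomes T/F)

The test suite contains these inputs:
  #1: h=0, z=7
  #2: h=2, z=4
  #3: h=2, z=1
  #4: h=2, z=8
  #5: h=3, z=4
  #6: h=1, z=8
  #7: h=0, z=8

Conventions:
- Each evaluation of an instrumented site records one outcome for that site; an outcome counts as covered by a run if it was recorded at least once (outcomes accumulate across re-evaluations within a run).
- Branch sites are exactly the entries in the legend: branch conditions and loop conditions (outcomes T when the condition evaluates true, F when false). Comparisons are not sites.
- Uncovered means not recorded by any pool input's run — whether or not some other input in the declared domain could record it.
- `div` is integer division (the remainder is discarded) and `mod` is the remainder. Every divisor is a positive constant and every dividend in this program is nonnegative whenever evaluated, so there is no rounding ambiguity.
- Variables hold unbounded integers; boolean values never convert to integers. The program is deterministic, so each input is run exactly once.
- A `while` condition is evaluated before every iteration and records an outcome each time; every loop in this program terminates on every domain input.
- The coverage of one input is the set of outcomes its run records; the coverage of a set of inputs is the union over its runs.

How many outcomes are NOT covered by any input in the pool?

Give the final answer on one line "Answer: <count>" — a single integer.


#1 (h=0, z=7) -> B1->T, B2->F, B1->F, B3->T, B4->F; covered: B1=T, B1=F, B2=F, B3=T, B4=F
#2 (h=2, z=4) -> B1->F, B3->F, B5->F; covered: B1=F, B3=F, B5=F
#3 (h=2, z=1) -> B1->F, B3->T, B4->F; covered: B1=F, B3=T, B4=F
#4 (h=2, z=8) -> B1->T, B2->T, B1->F, B3->F, B5->F; covered: B1=T, B1=F, B2=T, B3=F, B5=F
#5 (h=3, z=4) -> B1->F, B3->F, B5->F; covered: B1=F, B3=F, B5=F
#6 (h=1, z=8) -> B1->T, B2->T, B1->F, B3->F, B5->T; covered: B1=T, B1=F, B2=T, B3=F, B5=T
#7 (h=0, z=8) -> B1->T, B2->T, B1->F, B3->F, B5->F; covered: B1=T, B1=F, B2=T, B3=F, B5=F
union over the pool: B1=T, B1=F, B2=T, B2=F, B3=T, B3=F, B4=F, B5=T, B5=F
uncovered (1 of 10): B4=T
Answer: 1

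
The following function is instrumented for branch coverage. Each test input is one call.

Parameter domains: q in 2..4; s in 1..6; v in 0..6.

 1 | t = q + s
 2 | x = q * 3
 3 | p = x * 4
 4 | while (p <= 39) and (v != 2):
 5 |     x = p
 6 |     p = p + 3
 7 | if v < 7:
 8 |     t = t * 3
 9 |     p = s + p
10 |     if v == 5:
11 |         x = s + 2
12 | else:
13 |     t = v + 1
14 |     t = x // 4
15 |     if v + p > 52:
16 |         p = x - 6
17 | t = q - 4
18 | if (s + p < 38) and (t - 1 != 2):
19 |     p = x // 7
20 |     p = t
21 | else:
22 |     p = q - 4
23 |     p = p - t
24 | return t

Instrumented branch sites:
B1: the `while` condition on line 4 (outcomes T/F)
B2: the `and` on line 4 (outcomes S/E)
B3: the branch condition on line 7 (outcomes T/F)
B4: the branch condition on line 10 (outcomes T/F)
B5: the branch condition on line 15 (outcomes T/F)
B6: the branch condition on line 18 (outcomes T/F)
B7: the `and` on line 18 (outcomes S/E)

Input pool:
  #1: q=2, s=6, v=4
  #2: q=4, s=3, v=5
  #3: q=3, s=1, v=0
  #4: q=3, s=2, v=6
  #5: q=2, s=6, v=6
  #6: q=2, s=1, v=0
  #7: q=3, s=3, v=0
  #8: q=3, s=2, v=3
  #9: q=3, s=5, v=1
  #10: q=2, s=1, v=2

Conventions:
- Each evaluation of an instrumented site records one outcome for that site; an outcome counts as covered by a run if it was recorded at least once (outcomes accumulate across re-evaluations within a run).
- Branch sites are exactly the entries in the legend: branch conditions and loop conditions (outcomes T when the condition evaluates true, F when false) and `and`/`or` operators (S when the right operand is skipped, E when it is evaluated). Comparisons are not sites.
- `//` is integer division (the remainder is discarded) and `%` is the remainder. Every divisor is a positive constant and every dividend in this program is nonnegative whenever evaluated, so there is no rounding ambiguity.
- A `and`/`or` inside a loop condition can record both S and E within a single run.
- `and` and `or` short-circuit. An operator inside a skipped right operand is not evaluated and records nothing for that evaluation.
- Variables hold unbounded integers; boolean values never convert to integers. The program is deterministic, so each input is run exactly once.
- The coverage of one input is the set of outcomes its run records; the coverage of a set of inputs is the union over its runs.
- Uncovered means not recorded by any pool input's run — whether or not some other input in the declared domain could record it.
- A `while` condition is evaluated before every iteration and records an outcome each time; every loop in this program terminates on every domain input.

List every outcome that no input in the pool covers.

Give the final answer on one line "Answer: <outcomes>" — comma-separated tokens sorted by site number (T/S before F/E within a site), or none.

#1 (q=2, s=6, v=4) -> covered: B1=T, B1=F, B2=S, B2=E, B3=T, B4=F, B6=F, B7=S
#2 (q=4, s=3, v=5) -> covered: B1=F, B2=S, B3=T, B4=T, B6=F, B7=S
#3 (q=3, s=1, v=0) -> covered: B1=T, B1=F, B2=S, B2=E, B3=T, B4=F, B6=F, B7=S
#4 (q=3, s=2, v=6) -> covered: B1=T, B1=F, B2=S, B2=E, B3=T, B4=F, B6=F, B7=S
#5 (q=2, s=6, v=6) -> covered: B1=T, B1=F, B2=S, B2=E, B3=T, B4=F, B6=F, B7=S
#6 (q=2, s=1, v=0) -> covered: B1=T, B1=F, B2=S, B2=E, B3=T, B4=F, B6=F, B7=S
#7 (q=3, s=3, v=0) -> covered: B1=T, B1=F, B2=S, B2=E, B3=T, B4=F, B6=F, B7=S
#8 (q=3, s=2, v=3) -> covered: B1=T, B1=F, B2=S, B2=E, B3=T, B4=F, B6=F, B7=S
#9 (q=3, s=5, v=1) -> covered: B1=T, B1=F, B2=S, B2=E, B3=T, B4=F, B6=F, B7=S
#10 (q=2, s=1, v=2) -> covered: B1=F, B2=E, B3=T, B4=F, B6=T, B7=E
union over the pool: B1=T, B1=F, B2=S, B2=E, B3=T, B4=T, B4=F, B6=T, B6=F, B7=S, B7=E
uncovered (3 of 14): B3=F, B5=T, B5=F

Answer: B3=F, B5=T, B5=F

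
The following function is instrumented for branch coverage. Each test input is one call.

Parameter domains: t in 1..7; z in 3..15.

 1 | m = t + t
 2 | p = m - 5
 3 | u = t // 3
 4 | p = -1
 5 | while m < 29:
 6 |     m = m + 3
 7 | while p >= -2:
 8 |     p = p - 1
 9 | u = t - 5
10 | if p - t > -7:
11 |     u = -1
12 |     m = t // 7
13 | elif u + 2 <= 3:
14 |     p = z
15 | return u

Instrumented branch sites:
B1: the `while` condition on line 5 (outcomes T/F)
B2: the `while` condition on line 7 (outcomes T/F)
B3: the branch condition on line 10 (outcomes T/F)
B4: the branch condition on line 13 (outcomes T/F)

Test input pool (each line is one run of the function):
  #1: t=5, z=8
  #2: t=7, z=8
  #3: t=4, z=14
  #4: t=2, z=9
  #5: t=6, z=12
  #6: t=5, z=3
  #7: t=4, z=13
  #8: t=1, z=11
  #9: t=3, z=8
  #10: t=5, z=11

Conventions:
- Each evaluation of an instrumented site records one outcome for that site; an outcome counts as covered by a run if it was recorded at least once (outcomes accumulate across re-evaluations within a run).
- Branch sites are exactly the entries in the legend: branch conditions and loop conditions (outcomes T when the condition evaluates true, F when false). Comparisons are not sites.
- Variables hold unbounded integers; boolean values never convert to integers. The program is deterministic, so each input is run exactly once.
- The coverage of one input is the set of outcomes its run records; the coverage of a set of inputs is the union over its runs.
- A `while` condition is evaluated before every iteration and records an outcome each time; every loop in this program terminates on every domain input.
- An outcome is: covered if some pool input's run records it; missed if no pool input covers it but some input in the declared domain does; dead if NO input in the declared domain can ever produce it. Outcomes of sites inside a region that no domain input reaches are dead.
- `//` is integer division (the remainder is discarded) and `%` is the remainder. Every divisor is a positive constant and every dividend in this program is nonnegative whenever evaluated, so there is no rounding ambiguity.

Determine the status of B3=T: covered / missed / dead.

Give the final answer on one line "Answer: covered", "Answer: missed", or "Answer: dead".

B3=T is recorded by pool input(s) 4, 8, 9 -> covered

Answer: covered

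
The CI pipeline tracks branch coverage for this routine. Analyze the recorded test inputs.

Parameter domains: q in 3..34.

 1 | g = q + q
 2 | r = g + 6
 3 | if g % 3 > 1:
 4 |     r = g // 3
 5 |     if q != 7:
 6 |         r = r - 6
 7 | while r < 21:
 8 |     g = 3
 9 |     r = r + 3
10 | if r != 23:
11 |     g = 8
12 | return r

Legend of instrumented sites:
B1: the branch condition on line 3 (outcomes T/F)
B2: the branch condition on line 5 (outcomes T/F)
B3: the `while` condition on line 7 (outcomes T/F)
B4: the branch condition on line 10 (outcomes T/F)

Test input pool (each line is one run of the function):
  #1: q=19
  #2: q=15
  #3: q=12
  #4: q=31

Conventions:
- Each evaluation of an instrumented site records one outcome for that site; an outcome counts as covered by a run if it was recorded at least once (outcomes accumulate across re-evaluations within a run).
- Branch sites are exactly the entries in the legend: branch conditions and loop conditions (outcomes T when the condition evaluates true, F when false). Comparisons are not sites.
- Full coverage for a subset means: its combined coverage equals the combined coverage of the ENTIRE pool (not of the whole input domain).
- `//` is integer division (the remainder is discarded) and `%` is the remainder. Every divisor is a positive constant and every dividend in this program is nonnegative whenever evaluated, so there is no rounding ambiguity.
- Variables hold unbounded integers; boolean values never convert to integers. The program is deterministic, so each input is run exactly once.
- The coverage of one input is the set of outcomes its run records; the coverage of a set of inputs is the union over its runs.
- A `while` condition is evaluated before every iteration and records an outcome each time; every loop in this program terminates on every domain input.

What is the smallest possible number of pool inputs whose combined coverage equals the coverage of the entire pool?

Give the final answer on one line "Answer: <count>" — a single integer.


run #1 (q=19) runs B1->T, B2->T, B3->T, B3->T, B3->T, B3->T, B3->T, B3->F, B4->T; records B1=T, B2=T, B3=T, B3=F, B4=T
run #2 (q=15) runs B1->F, B3->F, B4->T; records B1=F, B3=F, B4=T
run #3 (q=12) runs B1->F, B3->F, B4->T; records B1=F, B3=F, B4=T
run #4 (q=31) runs B1->T, B2->T, B3->T, B3->T, B3->T, B3->F, B4->F; records B1=T, B2=T, B3=T, B3=F, B4=F
the full pool covers 7 outcomes: B1=T, B1=F, B2=T, B3=T, B3=F, B4=T, B4=F
every size-1 subset falls short of the 7 outcomes (best: 5/7)
inputs {2, 4} (size 2) cover everything; no size-2 subset with a lexicographically smaller index list covers all 7
Answer: 2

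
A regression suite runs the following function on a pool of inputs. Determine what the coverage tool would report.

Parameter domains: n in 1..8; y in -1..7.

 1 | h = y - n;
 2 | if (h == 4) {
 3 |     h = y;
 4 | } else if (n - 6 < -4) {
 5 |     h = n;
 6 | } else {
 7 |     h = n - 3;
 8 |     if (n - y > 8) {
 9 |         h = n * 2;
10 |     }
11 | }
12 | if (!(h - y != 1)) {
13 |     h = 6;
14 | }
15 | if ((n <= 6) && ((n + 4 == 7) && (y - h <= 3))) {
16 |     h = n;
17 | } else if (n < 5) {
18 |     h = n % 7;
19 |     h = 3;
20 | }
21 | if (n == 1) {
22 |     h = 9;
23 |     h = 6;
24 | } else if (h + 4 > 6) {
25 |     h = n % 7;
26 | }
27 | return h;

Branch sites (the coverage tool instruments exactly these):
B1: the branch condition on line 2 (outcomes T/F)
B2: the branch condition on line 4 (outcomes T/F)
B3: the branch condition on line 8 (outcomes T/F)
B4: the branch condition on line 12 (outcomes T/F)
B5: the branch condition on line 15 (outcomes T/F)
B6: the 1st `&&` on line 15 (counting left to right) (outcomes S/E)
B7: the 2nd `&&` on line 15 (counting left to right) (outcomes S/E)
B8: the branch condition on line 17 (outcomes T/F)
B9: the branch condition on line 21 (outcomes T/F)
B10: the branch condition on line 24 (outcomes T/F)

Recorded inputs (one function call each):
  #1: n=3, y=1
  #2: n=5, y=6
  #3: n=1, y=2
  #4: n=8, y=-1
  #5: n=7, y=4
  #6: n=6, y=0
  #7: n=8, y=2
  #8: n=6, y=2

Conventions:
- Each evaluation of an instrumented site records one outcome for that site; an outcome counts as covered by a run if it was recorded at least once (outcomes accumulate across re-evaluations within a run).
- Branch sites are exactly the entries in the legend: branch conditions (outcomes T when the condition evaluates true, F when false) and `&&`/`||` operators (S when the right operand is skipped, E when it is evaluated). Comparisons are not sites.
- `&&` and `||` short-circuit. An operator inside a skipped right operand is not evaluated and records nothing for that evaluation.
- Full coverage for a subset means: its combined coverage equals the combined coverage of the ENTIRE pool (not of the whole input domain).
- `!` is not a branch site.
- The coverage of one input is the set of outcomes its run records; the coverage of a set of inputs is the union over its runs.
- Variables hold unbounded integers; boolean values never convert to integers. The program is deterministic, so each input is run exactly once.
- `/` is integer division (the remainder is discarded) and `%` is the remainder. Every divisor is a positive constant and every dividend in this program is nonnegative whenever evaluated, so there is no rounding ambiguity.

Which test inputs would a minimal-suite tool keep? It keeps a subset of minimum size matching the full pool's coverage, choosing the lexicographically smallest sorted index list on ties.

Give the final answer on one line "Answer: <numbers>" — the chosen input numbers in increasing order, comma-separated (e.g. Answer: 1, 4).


run #1 (n=3, y=1) runs B1->F, B2->F, B3->F, B4->F, B6->E, B7->E, B5->T, B9->F, B10->T; records B1=F, B2=F, B3=F, B4=F, B5=T, B6=E, B7=E, B9=F, B10=T
run #2 (n=5, y=6) runs B1->F, B2->F, B3->F, B4->F, B6->E, B7->S, B5->F, B8->F, B9->F, B10->F; records B1=F, B2=F, B3=F, B4=F, B5=F, B6=E, B7=S, B8=F, B9=F, B10=F
run #3 (n=1, y=2) runs B1->F, B2->T, B4->F, B6->E, B7->S, B5->F, B8->T, B9->T; records B1=F, B2=T, B4=F, B5=F, B6=E, B7=S, B8=T, B9=T
run #4 (n=8, y=-1) runs B1->F, B2->F, B3->T, B4->F, B6->S, B5->F, B8->F, B9->F, B10->T; records B1=F, B2=F, B3=T, B4=F, B5=F, B6=S, B8=F, B9=F, B10=T
run #5 (n=7, y=4) runs B1->F, B2->F, B3->F, B4->F, B6->S, B5->F, B8->F, B9->F, B10->T; records B1=F, B2=F, B3=F, B4=F, B5=F, B6=S, B8=F, B9=F, B10=T
run #6 (n=6, y=0) runs B1->F, B2->F, B3->F, B4->F, B6->E, B7->S, B5->F, B8->F, B9->F, B10->T; records B1=F, B2=F, B3=F, B4=F, B5=F, B6=E, B7=S, B8=F, B9=F, B10=T
run #7 (n=8, y=2) runs B1->F, B2->F, B3->F, B4->F, B6->S, B5->F, B8->F, B9->F, B10->T; records B1=F, B2=F, B3=F, B4=F, B5=F, B6=S, B8=F, B9=F, B10=T
run #8 (n=6, y=2) runs B1->F, B2->F, B3->F, B4->T, B6->E, B7->S, B5->F, B8->F, B9->F, B10->T; records B1=F, B2=F, B3=F, B4=T, B5=F, B6=E, B7=S, B8=F, B9=F, B10=T
the full pool covers 19 outcomes: B1=F, B2=T, B2=F, B3=T, B3=F, B4=T, B4=F, B5=T, B5=F, B6=S, B6=E, B7=S, B7=E, B8=T, B8=F, B9=T, B9=F, B10=T, B10=F
every size-1 subset falls short of the 19 outcomes (best: 10/19)
every size-2 subset falls short of the 19 outcomes (best: 14/19)
every size-3 subset falls short of the 19 outcomes (best: 17/19)
every size-4 subset falls short of the 19 outcomes (best: 18/19)
inputs {1, 2, 3, 4, 8} (size 5) cover everything; no size-5 subset with a lexicographically smaller index list covers all 19
Answer: 1, 2, 3, 4, 8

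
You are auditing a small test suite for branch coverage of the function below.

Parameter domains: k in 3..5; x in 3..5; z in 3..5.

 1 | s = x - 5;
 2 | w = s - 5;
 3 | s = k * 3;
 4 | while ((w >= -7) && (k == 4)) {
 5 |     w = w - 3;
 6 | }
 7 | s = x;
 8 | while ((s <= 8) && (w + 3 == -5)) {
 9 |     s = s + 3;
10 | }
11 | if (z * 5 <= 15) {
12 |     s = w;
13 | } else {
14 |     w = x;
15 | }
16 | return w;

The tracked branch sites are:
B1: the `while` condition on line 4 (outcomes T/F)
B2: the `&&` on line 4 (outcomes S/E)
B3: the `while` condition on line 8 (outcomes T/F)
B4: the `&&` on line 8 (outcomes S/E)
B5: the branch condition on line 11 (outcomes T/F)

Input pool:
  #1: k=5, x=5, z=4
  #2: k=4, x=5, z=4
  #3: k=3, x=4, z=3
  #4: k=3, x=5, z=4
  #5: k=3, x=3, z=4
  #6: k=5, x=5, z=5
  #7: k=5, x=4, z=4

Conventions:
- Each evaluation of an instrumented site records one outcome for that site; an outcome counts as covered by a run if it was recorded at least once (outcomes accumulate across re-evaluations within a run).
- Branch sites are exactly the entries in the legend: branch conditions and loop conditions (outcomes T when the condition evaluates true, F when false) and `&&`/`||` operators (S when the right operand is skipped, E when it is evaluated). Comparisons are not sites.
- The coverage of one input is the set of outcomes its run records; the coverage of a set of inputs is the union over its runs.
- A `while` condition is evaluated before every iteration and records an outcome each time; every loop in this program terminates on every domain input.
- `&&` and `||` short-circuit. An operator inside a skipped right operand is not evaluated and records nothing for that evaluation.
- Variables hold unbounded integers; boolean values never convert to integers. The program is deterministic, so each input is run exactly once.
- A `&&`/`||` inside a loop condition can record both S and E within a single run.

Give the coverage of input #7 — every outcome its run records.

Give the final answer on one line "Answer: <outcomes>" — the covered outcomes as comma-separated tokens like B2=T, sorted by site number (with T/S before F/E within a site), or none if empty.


Running input #7 (k=5, x=4, z=4), event by event:
  B2->E, B1->F, B4->E, B3->F, B5->F
deduplicating events, the covered set is: B1=F, B2=E, B3=F, B4=E, B5=F
Answer: B1=F, B2=E, B3=F, B4=E, B5=F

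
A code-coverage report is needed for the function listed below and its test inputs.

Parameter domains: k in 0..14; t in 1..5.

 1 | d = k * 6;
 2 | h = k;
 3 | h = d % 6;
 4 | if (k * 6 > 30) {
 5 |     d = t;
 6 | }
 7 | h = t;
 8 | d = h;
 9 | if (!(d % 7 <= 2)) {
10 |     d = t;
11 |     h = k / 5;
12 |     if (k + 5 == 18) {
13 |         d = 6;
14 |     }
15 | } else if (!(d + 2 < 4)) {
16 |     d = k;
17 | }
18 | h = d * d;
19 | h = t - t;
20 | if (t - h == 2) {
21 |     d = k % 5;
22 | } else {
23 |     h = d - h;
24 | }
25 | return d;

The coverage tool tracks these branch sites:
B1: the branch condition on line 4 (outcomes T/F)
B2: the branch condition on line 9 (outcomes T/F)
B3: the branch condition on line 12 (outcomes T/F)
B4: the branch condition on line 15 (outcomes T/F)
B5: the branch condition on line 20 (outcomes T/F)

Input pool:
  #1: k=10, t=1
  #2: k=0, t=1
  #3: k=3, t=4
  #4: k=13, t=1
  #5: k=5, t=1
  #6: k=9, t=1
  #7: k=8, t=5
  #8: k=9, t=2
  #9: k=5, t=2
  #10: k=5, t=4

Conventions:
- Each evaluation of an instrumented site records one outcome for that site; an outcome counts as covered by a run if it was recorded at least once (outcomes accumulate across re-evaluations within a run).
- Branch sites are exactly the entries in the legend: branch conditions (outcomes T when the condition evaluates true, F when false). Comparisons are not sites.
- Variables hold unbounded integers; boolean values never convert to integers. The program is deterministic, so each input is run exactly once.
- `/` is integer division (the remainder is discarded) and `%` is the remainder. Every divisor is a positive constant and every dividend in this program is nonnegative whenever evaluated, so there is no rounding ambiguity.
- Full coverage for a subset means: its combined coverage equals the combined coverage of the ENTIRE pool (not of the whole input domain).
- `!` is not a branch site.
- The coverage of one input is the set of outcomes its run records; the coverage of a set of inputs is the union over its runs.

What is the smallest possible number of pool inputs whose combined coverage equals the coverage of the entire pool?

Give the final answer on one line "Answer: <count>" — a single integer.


input #1, k=10, t=1: events B1->T, B2->F, B4->F, B5->F; outcomes B1=T, B2=F, B4=F, B5=F
input #2, k=0, t=1: events B1->F, B2->F, B4->F, B5->F; outcomes B1=F, B2=F, B4=F, B5=F
input #3, k=3, t=4: events B1->F, B2->T, B3->F, B5->F; outcomes B1=F, B2=T, B3=F, B5=F
input #4, k=13, t=1: events B1->T, B2->F, B4->F, B5->F; outcomes B1=T, B2=F, B4=F, B5=F
input #5, k=5, t=1: events B1->F, B2->F, B4->F, B5->F; outcomes B1=F, B2=F, B4=F, B5=F
input #6, k=9, t=1: events B1->T, B2->F, B4->F, B5->F; outcomes B1=T, B2=F, B4=F, B5=F
input #7, k=8, t=5: events B1->T, B2->T, B3->F, B5->F; outcomes B1=T, B2=T, B3=F, B5=F
input #8, k=9, t=2: events B1->T, B2->F, B4->T, B5->T; outcomes B1=T, B2=F, B4=T, B5=T
input #9, k=5, t=2: events B1->F, B2->F, B4->T, B5->T; outcomes B1=F, B2=F, B4=T, B5=T
input #10, k=5, t=4: events B1->F, B2->T, B3->F, B5->F; outcomes B1=F, B2=T, B3=F, B5=F
together the pool reaches 9 outcomes: B1=T, B1=F, B2=T, B2=F, B3=F, B4=T, B4=F, B5=T, B5=F
no size-1 subset reaches all 9 outcomes (best union: 4/9)
no size-2 subset reaches all 9 outcomes (best union: 8/9)
at size 3, {1, 3, 8} reaches all 9 outcomes; every lexicographically earlier size-3 subset fails
Answer: 3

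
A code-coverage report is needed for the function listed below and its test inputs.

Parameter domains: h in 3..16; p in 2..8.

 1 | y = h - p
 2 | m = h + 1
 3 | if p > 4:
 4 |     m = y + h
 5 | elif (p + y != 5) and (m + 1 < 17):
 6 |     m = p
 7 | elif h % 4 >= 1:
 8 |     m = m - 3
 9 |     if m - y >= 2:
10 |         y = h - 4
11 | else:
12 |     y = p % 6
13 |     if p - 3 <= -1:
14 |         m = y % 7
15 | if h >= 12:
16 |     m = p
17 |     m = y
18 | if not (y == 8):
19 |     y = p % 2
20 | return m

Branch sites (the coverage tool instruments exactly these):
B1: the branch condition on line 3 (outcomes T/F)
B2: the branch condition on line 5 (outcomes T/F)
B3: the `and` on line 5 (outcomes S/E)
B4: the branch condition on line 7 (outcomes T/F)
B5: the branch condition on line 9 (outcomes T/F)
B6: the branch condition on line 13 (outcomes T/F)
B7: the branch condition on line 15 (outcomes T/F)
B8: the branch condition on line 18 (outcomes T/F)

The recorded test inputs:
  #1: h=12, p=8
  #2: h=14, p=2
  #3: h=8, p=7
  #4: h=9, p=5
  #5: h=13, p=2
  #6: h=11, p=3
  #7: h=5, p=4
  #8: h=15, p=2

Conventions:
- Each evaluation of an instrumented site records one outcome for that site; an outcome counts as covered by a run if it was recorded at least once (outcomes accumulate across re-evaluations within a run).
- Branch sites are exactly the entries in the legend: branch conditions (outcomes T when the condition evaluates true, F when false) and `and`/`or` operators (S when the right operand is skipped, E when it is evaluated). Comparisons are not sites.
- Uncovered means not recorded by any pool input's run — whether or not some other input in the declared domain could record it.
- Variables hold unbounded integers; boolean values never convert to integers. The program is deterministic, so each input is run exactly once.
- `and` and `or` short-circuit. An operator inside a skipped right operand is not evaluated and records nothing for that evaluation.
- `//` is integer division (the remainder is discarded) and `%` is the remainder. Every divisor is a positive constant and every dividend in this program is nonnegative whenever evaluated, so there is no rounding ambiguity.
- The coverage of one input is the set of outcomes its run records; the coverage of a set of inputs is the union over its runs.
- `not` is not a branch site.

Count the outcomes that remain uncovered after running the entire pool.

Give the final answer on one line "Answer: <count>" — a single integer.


input #1 (h=12, p=8): events B1->T, B7->T, B8->T; covers B1=T, B7=T, B8=T
input #2 (h=14, p=2): events B1->F, B3->E, B2->T, B7->T, B8->T; covers B1=F, B2=T, B3=E, B7=T, B8=T
input #3 (h=8, p=7): events B1->T, B7->F, B8->T; covers B1=T, B7=F, B8=T
input #4 (h=9, p=5): events B1->T, B7->F, B8->T; covers B1=T, B7=F, B8=T
input #5 (h=13, p=2): events B1->F, B3->E, B2->T, B7->T, B8->T; covers B1=F, B2=T, B3=E, B7=T, B8=T
input #6 (h=11, p=3): events B1->F, B3->E, B2->T, B7->F, B8->F; covers B1=F, B2=T, B3=E, B7=F, B8=F
input #7 (h=5, p=4): events B1->F, B3->S, B2->F, B4->T, B5->T, B7->F, B8->T; covers B1=F, B2=F, B3=S, B4=T, B5=T, B7=F, B8=T
input #8 (h=15, p=2): events B1->F, B3->E, B2->F, B4->T, B5->F, B7->T, B8->T; covers B1=F, B2=F, B3=E, B4=T, B5=F, B7=T, B8=T
union over the pool: B1=T, B1=F, B2=T, B2=F, B3=S, B3=E, B4=T, B5=T, B5=F, B7=T, B7=F, B8=T, B8=F
uncovered (3 of 16): B4=F, B6=T, B6=F
Answer: 3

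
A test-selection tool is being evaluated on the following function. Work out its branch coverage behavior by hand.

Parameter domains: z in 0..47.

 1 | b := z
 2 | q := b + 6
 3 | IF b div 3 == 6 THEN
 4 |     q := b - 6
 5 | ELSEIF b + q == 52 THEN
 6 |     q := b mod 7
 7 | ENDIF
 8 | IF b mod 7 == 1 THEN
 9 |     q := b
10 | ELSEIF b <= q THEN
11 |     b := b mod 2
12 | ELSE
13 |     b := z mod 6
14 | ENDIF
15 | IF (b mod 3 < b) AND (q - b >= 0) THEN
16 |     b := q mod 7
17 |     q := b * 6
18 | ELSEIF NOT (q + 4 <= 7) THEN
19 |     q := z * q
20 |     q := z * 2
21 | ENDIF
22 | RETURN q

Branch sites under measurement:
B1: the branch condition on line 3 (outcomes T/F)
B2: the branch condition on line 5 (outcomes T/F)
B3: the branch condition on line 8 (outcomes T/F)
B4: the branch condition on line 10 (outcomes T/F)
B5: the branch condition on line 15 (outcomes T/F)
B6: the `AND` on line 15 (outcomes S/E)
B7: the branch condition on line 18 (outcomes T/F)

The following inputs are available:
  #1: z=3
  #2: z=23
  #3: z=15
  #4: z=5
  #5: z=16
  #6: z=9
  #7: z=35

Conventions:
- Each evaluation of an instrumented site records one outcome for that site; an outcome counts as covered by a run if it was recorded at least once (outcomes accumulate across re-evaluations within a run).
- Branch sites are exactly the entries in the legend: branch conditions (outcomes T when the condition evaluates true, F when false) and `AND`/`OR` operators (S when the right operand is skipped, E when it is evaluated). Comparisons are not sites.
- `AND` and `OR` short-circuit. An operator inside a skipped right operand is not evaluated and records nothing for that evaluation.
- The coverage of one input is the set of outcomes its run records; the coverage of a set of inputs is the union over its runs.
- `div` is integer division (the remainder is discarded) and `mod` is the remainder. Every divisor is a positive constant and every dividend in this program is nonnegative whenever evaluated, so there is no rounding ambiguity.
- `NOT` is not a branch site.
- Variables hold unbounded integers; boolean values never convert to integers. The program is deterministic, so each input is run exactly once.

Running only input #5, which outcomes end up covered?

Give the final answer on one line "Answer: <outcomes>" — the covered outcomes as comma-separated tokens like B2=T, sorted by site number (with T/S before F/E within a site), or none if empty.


Tracing the run of input #5 (z=16):
  B1->F, B2->F, B3->F, B4->T, B6->S, B5->F, B7->T
deduplicating events, the covered set is: B1=F, B2=F, B3=F, B4=T, B5=F, B6=S, B7=T
Answer: B1=F, B2=F, B3=F, B4=T, B5=F, B6=S, B7=T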